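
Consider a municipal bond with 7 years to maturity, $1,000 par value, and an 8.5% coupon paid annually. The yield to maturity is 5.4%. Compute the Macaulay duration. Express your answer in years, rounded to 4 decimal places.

5.6777 years

Periodic yield y = 0.054. Discount each cash flow and weight by its year:
  t   CF        PV=CF/(1+0.054)^t    t·PV
  1        85.00        80.6452        80.6452
  2        85.00        76.5134       153.0269
  3        85.00        72.5934       217.7802
  4        85.00        68.8742       275.4967
  5        85.00        65.3455       326.7276
  6        85.00        61.9977       371.9859
  7     1,085.00       750.8366     5,255.8565
  Σ                  1,176.8060     6,681.5191
Price P = Σ PV = 1,176.8060.
Macaulay duration = Σ(t·PV) / P = 6,681.5191 / 1,176.8060 = 5.67767 years.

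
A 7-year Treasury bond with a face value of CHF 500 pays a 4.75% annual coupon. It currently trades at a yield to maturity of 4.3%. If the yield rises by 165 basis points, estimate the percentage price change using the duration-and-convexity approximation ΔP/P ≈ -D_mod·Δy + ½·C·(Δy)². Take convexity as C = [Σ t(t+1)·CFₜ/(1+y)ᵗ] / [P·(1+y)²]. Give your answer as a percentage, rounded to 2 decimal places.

-9.11%

With y = 0.043:
  t   CF        PV=CF/(1+0.043)^t    t·PV        t(t+1)·PV
  1        23.75        22.7709        22.7709          45.5417
  2        23.75        21.8321        43.6641         130.9924
  3        23.75        20.9320        62.7960         251.1840
  4        23.75        20.0690        80.2761         401.3806
  5        23.75        19.2416        96.2082         577.2492
  6        23.75        18.4484       110.6902         774.8311
  7       523.75       390.0622     2,730.4355      21,843.4838
  Σ                    513.3562     3,146.8409      24,024.6628
P = 513.3562; D_Mac = 6.12994 yrs; D_mod = 5.87722 yrs; C = 43.01995.
Duration effect: -5.87722 × (+0.0165) = -0.096974
Convexity effect: 0.5 × 43.01995 × (0.0165)² = +0.0058561
ΔP/P ≈ -0.096974 + 0.0058561 = -0.091118 = -9.1118%.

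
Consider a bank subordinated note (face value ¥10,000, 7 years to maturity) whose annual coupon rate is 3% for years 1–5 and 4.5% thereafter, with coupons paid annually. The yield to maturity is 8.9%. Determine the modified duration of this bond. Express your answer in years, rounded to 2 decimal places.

5.77 years

Periodic yield y = 0.089. First find Macaulay duration:
  t   CF        PV=CF/(1+0.089)^t    t·PV
  1       300.00       275.4821       275.4821
  2       300.00       252.9679       505.9359
  3       300.00       232.2938       696.8814
  4       300.00       213.3093       853.2371
  5       300.00       195.8763       979.3814
  6       450.00       269.8020     1,618.8123
  7    10,450.00     5,753.3545    40,273.4813
  Σ                  7,193.0859    45,203.2114
P = 7,193.0859; Macaulay duration = 45,203.2114 / 7,193.0859 = 6.28426 years.
Modified duration = D_Mac / (1 + y) = 6.28426 / 1.089 = 5.77067 years.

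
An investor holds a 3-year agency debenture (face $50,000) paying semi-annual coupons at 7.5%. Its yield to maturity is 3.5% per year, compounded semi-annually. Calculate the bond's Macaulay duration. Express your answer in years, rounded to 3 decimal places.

2.757 years

Periodic yield y = 0.0175. Discount each cash flow and weight by its period:
  t   CF        PV=CF/(1+0.0175)^t    t·PV
  1     1,875.00     1,842.7518     1,842.7518
  2     1,875.00     1,811.0583     3,622.1166
  3     1,875.00     1,779.9099     5,339.7297
  4     1,875.00     1,749.2972     6,997.1888
  5     1,875.00     1,719.2110     8,596.0550
  6    51,875.00    46,746.7694   280,480.6161
  Σ                 55,648.9976   306,878.4581
Price P = Σ PV = 55,648.9976.
Macaulay duration = Σ(t·PV) / P = 306,878.4581 / 55,648.9976 = 5.51454 half-year periods.
In years: 5.51454 / 2 = 2.75727 years.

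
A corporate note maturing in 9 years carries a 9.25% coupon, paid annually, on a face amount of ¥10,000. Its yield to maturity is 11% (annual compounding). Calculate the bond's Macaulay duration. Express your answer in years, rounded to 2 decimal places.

6.34 years

Periodic yield y = 0.11. Discount each cash flow and weight by its year:
  t   CF        PV=CF/(1+0.11)^t    t·PV
  1       925.00       833.3333       833.3333
  2       925.00       750.7508     1,501.5015
  3       925.00       676.3520     2,029.0561
  4       925.00       609.3262     2,437.3046
  5       925.00       548.9425     2,744.7124
  6       925.00       494.5428     2,967.2566
  7       925.00       445.5340     3,118.7382
  8       925.00       401.3820     3,211.0561
  9    10,925.00     4,270.8531    38,437.6782
  Σ                  9,031.0167    57,280.6370
Price P = Σ PV = 9,031.0167.
Macaulay duration = Σ(t·PV) / P = 57,280.6370 / 9,031.0167 = 6.34266 years.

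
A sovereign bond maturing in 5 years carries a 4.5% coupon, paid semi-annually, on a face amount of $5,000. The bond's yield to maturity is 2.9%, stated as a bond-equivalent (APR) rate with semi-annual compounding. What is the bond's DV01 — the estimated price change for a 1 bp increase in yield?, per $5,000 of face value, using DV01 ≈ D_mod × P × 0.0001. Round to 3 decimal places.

Periodic yield y = 0.0145.
  t   CF        PV=CF/(1+0.0145)^t    t·PV
  1       112.50       110.8921       110.8921
  2       112.50       109.3071       218.6142
  3       112.50       107.7448       323.2344
  4       112.50       106.2048       424.8194
  5       112.50       104.6869       523.4344
  6       112.50       103.1906       619.1437
  7       112.50       101.7157       712.0102
  8       112.50       100.2619       802.0955
  9       112.50        98.8289       889.4603
  10    5,112.50     4,427.0335    44,270.3349
  Σ                  5,369.8664    48,894.0391
P = 5,369.8664; D_Mac = 9.10526 half-year periods = 4.55263 yrs; D_mod = 4.48756 yrs.
DV01 ≈ 4.48756 × 5,369.8664 × 0.0001 = 2.409760.

$2.410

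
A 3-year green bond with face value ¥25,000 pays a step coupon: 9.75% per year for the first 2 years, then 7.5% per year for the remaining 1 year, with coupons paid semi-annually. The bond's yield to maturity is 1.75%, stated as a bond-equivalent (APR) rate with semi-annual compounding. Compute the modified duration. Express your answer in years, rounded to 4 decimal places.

Periodic yield y = 0.00875. First find Macaulay duration:
  t   CF        PV=CF/(1+0.00875)^t    t·PV
  1     1,218.75     1,208.1784     1,208.1784
  2     1,218.75     1,197.6986     2,395.3972
  3     1,218.75     1,187.3096     3,561.9289
  4     1,218.75     1,177.0108     4,708.0431
  5       937.50       897.5394     4,487.6972
  6    25,937.50    24,616.5297   147,699.1779
  Σ                 30,284.2665   164,060.4226
P = 30,284.2665; Macaulay duration = 164,060.4226 / 30,284.2665 = 5.41735 half-year periods = 2.70867 years.
Modified duration = D_Mac / (1 + y) = 2.70867 / 1.00875 = 2.68518 years.

2.6852 years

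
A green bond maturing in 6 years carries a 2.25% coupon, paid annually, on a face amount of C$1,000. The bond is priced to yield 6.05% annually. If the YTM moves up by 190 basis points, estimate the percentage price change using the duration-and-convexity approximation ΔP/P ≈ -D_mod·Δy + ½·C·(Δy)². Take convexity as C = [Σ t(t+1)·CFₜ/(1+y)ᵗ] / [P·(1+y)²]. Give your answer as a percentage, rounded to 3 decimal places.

With y = 0.0605:
  t   CF        PV=CF/(1+0.0605)^t    t·PV        t(t+1)·PV
  1        22.50        21.2164        21.2164          42.4328
  2        22.50        20.0060        40.0121         120.0363
  3        22.50        18.8647        56.5942         226.3767
  4        22.50        17.7885        71.1541         355.7704
  5        22.50        16.7737        83.8686         503.2113
  6     1,022.50       718.7855     4,312.7127      30,188.9891
  Σ                    813.4349     4,585.5580      31,436.8166
P = 813.4349; D_Mac = 5.63728 yrs; D_mod = 5.31568 yrs; C = 34.36327.
Duration effect: -5.31568 × (+0.019) = -0.100998
Convexity effect: 0.5 × 34.36327 × (0.019)² = +0.0062026
ΔP/P ≈ -0.100998 + 0.0062026 = -0.094795 = -9.4795%.

-9.480%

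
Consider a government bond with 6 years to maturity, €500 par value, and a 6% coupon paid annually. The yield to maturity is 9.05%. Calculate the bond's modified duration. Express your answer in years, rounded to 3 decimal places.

Periodic yield y = 0.0905. First find Macaulay duration:
  t   CF        PV=CF/(1+0.0905)^t    t·PV
  1        30.00        27.5103        27.5103
  2        30.00        25.2273        50.4545
  3        30.00        23.1337        69.4010
  4        30.00        21.2138        84.8552
  5        30.00        19.4533        97.2664
  6       530.00       315.1533     1,890.9198
  Σ                    431.6916     2,220.4072
P = 431.6916; Macaulay duration = 2,220.4072 / 431.6916 = 5.14350 years.
Modified duration = D_Mac / (1 + y) = 5.14350 / 1.0905 = 4.71665 years.

4.717 years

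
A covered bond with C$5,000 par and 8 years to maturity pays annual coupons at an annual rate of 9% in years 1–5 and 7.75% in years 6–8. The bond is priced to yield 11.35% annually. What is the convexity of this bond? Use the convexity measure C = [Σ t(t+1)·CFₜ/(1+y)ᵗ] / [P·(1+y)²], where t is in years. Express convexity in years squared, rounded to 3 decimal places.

With y = 0.1135:
  t   CF        PV=CF/(1+0.1135)^t    t·PV        t(t+1)·PV
  1       450.00       404.1311       404.1311         808.2622
  2       450.00       362.9377       725.8754       2,177.6261
  3       450.00       325.9431       977.8294       3,911.3177
  4       450.00       292.7195     1,170.8779       5,854.3896
  5       450.00       262.8823     1,314.4117       7,886.4701
  6       387.50       203.2967     1,219.7803       8,538.4624
  7       387.50       182.5745     1,278.0216      10,224.1729
  8     5,387.50     2,279.6360    18,237.0882     164,133.7941
  Σ                  4,314.1210    25,328.0157     203,534.4952
P = 4,314.1210.
Convexity = Σ t(t+1)·PV / [P·(1+y)²] = 203,534.4952 / (4,314.1210 × 1.239882) = 38.05093.

38.051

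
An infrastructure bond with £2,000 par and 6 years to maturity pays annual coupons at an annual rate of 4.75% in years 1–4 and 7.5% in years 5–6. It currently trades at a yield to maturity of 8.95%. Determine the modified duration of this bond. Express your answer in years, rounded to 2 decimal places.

Periodic yield y = 0.0895. First find Macaulay duration:
  t   CF        PV=CF/(1+0.0895)^t    t·PV
  1        95.00        87.1960        87.1960
  2        95.00        80.0330       160.0660
  3        95.00        73.4585       220.3754
  4        95.00        67.4240       269.6961
  5       150.00        97.7136       488.5681
  6     2,150.00     1,285.5088     7,713.0528
  Σ                  1,691.3339     8,938.9543
P = 1,691.3339; Macaulay duration = 8,938.9543 / 1,691.3339 = 5.28515 years.
Modified duration = D_Mac / (1 + y) = 5.28515 / 1.0895 = 4.85099 years.

4.85 years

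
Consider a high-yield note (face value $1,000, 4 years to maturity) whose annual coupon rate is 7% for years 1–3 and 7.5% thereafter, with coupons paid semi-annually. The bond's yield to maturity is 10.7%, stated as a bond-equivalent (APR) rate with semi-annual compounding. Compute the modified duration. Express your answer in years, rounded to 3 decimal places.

3.345 years

Periodic yield y = 0.0535. First find Macaulay duration:
  t   CF        PV=CF/(1+0.0535)^t    t·PV
  1        35.00        33.2226        33.2226
  2        35.00        31.5354        63.0709
  3        35.00        29.9340        89.8019
  4        35.00        28.4138       113.6553
  5        35.00        26.9709       134.8545
  6        35.00        25.6012       153.6074
  7        37.50        26.0369       182.2584
  8     1,037.50       683.7727     5,470.1820
  Σ                    885.4876     6,240.6530
P = 885.4876; Macaulay duration = 6,240.6530 / 885.4876 = 7.04770 half-year periods = 3.52385 years.
Modified duration = D_Mac / (1 + y) = 3.52385 / 1.0535 = 3.34490 years.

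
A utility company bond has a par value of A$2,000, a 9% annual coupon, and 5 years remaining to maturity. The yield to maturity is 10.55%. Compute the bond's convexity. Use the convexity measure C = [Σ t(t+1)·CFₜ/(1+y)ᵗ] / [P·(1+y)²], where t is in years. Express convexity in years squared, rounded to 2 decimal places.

19.47

With y = 0.1055:
  t   CF        PV=CF/(1+0.1055)^t    t·PV        t(t+1)·PV
  1       180.00       162.8223       162.8223         325.6445
  2       180.00       147.2838       294.5676         883.7029
  3       180.00       133.2282       399.6847       1,598.7388
  4       180.00       120.5140       482.0560       2,410.2801
  5     2,180.00     1,320.2700     6,601.3501      39,608.1004
  Σ                  1,884.1183     7,940.4806      44,826.4666
P = 1,884.1183.
Convexity = Σ t(t+1)·PV / [P·(1+y)²] = 44,826.4666 / (1,884.1183 × 1.222130) = 19.46744.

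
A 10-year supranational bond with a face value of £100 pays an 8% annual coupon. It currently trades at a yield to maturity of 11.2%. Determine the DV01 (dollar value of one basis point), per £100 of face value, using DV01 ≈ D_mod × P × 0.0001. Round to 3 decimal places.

£0.051

Periodic yield y = 0.112.
  t   CF        PV=CF/(1+0.112)^t    t·PV
  1         8.00         7.1942         7.1942
  2         8.00         6.4696        12.9393
  3         8.00         5.8180        17.4541
  4         8.00         5.2320        20.9281
  5         8.00         4.7051        23.5253
  6         8.00         4.2312        25.3871
  7         8.00         3.8050        26.6351
  8         8.00         3.4218        27.3742
  9         8.00         3.0771        27.6942
  10      108.00        37.3573       373.5733
  Σ                     81.3115       562.7051
P = 81.3115; D_Mac = 6.92037 yrs; D_mod = 6.22335 yrs.
DV01 ≈ 6.22335 × 81.3115 × 0.0001 = 0.050603.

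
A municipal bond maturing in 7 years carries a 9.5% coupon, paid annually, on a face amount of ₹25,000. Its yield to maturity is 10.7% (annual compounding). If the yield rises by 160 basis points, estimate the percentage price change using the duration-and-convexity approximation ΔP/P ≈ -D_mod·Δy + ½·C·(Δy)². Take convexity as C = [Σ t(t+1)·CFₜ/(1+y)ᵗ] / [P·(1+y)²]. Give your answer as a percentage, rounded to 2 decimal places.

-7.35%

With y = 0.107:
  t   CF        PV=CF/(1+0.107)^t    t·PV        t(t+1)·PV
  1     2,375.00     2,145.4381     2,145.4381       4,290.8762
  2     2,375.00     1,938.0651     3,876.1303      11,628.3909
  3     2,375.00     1,750.7364     5,252.2091      21,008.8363
  4     2,375.00     1,581.5143     6,326.0573      31,630.2865
  5     2,375.00     1,428.6489     7,143.2445      42,859.4668
  6     2,375.00     1,290.5591     7,743.3544      54,203.4811
  7    27,375.00    13,437.5713    94,062.9991     752,503.9929
  Σ                 23,572.5332   126,549.4328     918,125.3308
P = 23,572.5332; D_Mac = 5.36851 yrs; D_mod = 4.84960 yrs; C = 31.78341.
Duration effect: -4.84960 × (+0.016) = -0.077594
Convexity effect: 0.5 × 31.78341 × (0.016)² = +0.0040683
ΔP/P ≈ -0.077594 + 0.0040683 = -0.073525 = -7.3525%.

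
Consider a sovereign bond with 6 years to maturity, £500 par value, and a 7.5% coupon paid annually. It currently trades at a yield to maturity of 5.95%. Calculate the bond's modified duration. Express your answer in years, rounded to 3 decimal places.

4.799 years

Periodic yield y = 0.0595. First find Macaulay duration:
  t   CF        PV=CF/(1+0.0595)^t    t·PV
  1        37.50        35.3941        35.3941
  2        37.50        33.4064        66.8127
  3        37.50        31.5303        94.5910
  4        37.50        29.7596       119.0385
  5        37.50        28.0884       140.4418
  6       537.50       379.9905     2,279.9428
  Σ                    538.1692     2,736.2209
P = 538.1692; Macaulay duration = 2,736.2209 / 538.1692 = 5.08431 years.
Modified duration = D_Mac / (1 + y) = 5.08431 / 1.0595 = 4.79879 years.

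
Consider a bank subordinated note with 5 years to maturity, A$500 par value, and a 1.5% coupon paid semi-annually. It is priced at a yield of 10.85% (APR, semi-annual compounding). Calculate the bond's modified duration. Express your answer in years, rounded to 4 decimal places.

4.5373 years

Periodic yield y = 0.05425. First find Macaulay duration:
  t   CF        PV=CF/(1+0.05425)^t    t·PV
  1         3.75         3.5570         3.5570
  2         3.75         3.3740         6.7480
  3         3.75         3.2004         9.6011
  4         3.75         3.0357        12.1427
  5         3.75         2.8795        14.3974
  6         3.75         2.7313        16.3878
  7         3.75         2.5908        18.1353
  8         3.75         2.4574        19.6595
  9         3.75         2.3310        20.9788
  10      503.75       297.0154     2,970.1540
  Σ                    323.1724     3,091.7616
P = 323.1724; Macaulay duration = 3,091.7616 / 323.1724 = 9.56691 half-year periods = 4.78346 years.
Modified duration = D_Mac / (1 + y) = 4.78346 / 1.05425 = 4.53731 years.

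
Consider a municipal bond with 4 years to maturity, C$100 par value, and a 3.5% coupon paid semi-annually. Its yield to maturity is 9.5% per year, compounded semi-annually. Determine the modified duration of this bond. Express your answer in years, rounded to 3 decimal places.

3.565 years

Periodic yield y = 0.0475. First find Macaulay duration:
  t   CF        PV=CF/(1+0.0475)^t    t·PV
  1         1.75         1.6706         1.6706
  2         1.75         1.5949         3.1898
  3         1.75         1.5226         4.5677
  4         1.75         1.4535         5.8141
  5         1.75         1.3876         6.9381
  6         1.75         1.3247         7.9481
  7         1.75         1.2646         8.8523
  8       101.75        70.1944       561.5548
  Σ                     80.4129       600.5355
P = 80.4129; Macaulay duration = 600.5355 / 80.4129 = 7.46815 half-year periods = 3.73408 years.
Modified duration = D_Mac / (1 + y) = 3.73408 / 1.0475 = 3.56475 years.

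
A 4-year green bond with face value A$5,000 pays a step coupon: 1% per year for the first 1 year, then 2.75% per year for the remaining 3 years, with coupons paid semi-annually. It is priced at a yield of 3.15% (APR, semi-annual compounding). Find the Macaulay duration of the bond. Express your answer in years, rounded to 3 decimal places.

Periodic yield y = 0.01575. Discount each cash flow and weight by its period:
  t   CF        PV=CF/(1+0.01575)^t    t·PV
  1        25.00        24.6124        24.6124
  2        25.00        24.2307        48.4614
  3        68.75        65.6013       196.8038
  4        68.75        64.5841       258.3363
  5        68.75        63.5826       317.9132
  6        68.75        62.5967       375.5804
  7        68.75        61.6261       431.3829
  8     5,068.75     4,473.0754    35,784.6036
  Σ                  4,839.9094    37,437.6940
Price P = Σ PV = 4,839.9094.
Macaulay duration = Σ(t·PV) / P = 37,437.6940 / 4,839.9094 = 7.73521 half-year periods.
In years: 7.73521 / 2 = 3.86760 years.

3.868 years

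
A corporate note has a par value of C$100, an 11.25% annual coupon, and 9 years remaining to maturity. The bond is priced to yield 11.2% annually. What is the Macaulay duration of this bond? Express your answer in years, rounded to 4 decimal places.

Periodic yield y = 0.112. Discount each cash flow and weight by its year:
  t   CF        PV=CF/(1+0.112)^t    t·PV
  1        11.25        10.1169        10.1169
  2        11.25         9.0979        18.1959
  3        11.25         8.1816        24.5448
  4        11.25         7.3576        29.4302
  5        11.25         6.6165        33.0825
  6        11.25         5.9501        35.7006
  7        11.25         5.3508        37.4556
  8        11.25         4.8119        38.4950
  9       111.25        42.7914       385.1230
  Σ                    100.2747       612.1445
Price P = Σ PV = 100.2747.
Macaulay duration = Σ(t·PV) / P = 612.1445 / 100.2747 = 6.10467 years.

6.1047 years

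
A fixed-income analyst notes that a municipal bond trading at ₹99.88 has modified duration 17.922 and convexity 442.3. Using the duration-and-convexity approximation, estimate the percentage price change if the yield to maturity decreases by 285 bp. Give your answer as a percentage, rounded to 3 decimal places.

Duration effect: -D_mod·Δy = -17.922 × (-0.0285) = +0.510777
Convexity effect: ½·C·(Δy)² = 0.5 × 442.3 × (-0.0285)² = +0.1796290875
ΔP/P ≈ +0.510777 + 0.1796290875 = +0.6904060875
= +69.04060875%.

+69.041%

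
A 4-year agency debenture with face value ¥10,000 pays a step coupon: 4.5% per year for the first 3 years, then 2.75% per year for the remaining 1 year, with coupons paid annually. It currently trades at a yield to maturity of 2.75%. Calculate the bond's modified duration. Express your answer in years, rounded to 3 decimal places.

Periodic yield y = 0.0275. First find Macaulay duration:
  t   CF        PV=CF/(1+0.0275)^t    t·PV
  1       450.00       437.9562       437.9562
  2       450.00       426.2347       852.4695
  3       450.00       414.8270     1,244.4810
  4    10,275.00     9,218.3779    36,873.5117
  Σ                 10,497.3959    39,408.4184
P = 10,497.3959; Macaulay duration = 39,408.4184 / 10,497.3959 = 3.75411 years.
Modified duration = D_Mac / (1 + y) = 3.75411 / 1.0275 = 3.65364 years.

3.654 years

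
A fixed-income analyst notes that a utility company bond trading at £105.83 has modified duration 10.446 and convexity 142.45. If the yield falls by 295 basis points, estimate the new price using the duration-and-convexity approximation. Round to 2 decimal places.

Duration effect: -D_mod·Δy = -10.446 × (-0.0295) = +0.308157
Convexity effect: ½·C·(Δy)² = 0.5 × 142.45 × (-0.0295)² = +0.06198355625
ΔP/P ≈ +0.308157 + 0.06198355625 = +0.37014055625
New price ≈ 105.83 × (1 + 0.37014055625) = 145.0019750679375.

£145.00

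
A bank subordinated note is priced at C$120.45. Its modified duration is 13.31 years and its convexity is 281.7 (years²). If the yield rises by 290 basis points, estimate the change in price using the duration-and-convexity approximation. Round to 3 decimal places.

-C$32.225

Duration effect: -D_mod·Δy = -13.31 × (+0.029) = -0.385990
Convexity effect: ½·C·(Δy)² = 0.5 × 281.7 × (0.029)² = +0.11845485
ΔP/P ≈ -0.385990 + 0.11845485 = -0.26753515
ΔP ≈ 120.45 × (-0.26753515) = -32.2246088175.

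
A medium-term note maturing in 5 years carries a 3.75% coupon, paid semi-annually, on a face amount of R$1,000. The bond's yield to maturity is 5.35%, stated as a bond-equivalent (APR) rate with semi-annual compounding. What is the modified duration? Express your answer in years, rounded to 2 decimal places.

4.47 years

Periodic yield y = 0.02675. First find Macaulay duration:
  t   CF        PV=CF/(1+0.02675)^t    t·PV
  1        18.75        18.2615        18.2615
  2        18.75        17.7857        35.5715
  3        18.75        17.3224        51.9671
  4        18.75        16.8711        67.4842
  5        18.75        16.4315        82.1576
  6        18.75        16.0034        96.0206
  7        18.75        15.5865       109.1054
  8        18.75        15.1804       121.4433
  9        18.75        14.7849       133.0642
  10    1,018.75       782.3850     7,823.8498
  Σ                    930.6124     8,538.9253
P = 930.6124; Macaulay duration = 8,538.9253 / 930.6124 = 9.17560 half-year periods = 4.58780 years.
Modified duration = D_Mac / (1 + y) = 4.58780 / 1.02675 = 4.46827 years.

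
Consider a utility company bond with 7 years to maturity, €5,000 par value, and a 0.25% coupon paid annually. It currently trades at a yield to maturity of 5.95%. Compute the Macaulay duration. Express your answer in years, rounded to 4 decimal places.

6.9337 years

Periodic yield y = 0.0595. Discount each cash flow and weight by its year:
  t   CF        PV=CF/(1+0.0595)^t    t·PV
  1        12.50        11.7980        11.7980
  2        12.50        11.1355        22.2709
  3        12.50        10.5101        31.5303
  4        12.50         9.9199        39.6795
  5        12.50         9.3628        46.8139
  6        12.50         8.8370        53.0219
  7     5,012.50     3,344.6267    23,412.3872
  Σ                  3,406.1900    23,617.5018
Price P = Σ PV = 3,406.1900.
Macaulay duration = Σ(t·PV) / P = 23,617.5018 / 3,406.1900 = 6.93370 years.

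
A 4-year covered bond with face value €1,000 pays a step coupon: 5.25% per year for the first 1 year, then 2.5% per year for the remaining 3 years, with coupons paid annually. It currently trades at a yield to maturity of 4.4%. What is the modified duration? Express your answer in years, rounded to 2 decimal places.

Periodic yield y = 0.044. First find Macaulay duration:
  t   CF        PV=CF/(1+0.044)^t    t·PV
  1        52.50        50.2874        50.2874
  2        25.00        22.9371        45.8743
  3        25.00        21.9704        65.9113
  4     1,025.00       862.8233     3,451.2932
  Σ                    958.0182     3,613.3661
P = 958.0182; Macaulay duration = 3,613.3661 / 958.0182 = 3.77171 years.
Modified duration = D_Mac / (1 + y) = 3.77171 / 1.044 = 3.61275 years.

3.61 years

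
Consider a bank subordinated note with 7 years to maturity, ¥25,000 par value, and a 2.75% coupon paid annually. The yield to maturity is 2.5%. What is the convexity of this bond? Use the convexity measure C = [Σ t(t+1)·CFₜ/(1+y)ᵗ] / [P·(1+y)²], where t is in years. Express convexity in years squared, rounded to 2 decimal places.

With y = 0.025:
  t   CF        PV=CF/(1+0.025)^t    t·PV        t(t+1)·PV
  1       687.50       670.7317       670.7317       1,341.4634
  2       687.50       654.3724     1,308.7448       3,926.2344
  3       687.50       638.4121     1,915.2363       7,660.9451
  4       687.50       622.8411     2,491.3643      12,456.8214
  5       687.50       607.6498     3,038.2491      18,229.4947
  6       687.50       592.8291     3,556.9746      24,898.8220
  7    25,687.50    21,610.0007   151,270.0051   1,210,160.0407
  Σ                 25,396.8369   164,251.3058   1,278,673.8217
P = 25,396.8369.
Convexity = Σ t(t+1)·PV / [P·(1+y)²] = 1,278,673.8217 / (25,396.8369 × 1.050625) = 47.92172.

47.92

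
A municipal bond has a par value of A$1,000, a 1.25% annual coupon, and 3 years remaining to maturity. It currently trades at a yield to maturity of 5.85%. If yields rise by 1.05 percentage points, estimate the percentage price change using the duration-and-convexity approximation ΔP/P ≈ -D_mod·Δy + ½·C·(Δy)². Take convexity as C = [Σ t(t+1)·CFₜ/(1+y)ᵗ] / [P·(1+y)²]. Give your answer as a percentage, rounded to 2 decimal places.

-2.88%

With y = 0.0585:
  t   CF        PV=CF/(1+0.0585)^t    t·PV        t(t+1)·PV
  1        12.50        11.8092        11.8092          23.6183
  2        12.50        11.1565        22.3130          66.9390
  3     1,012.50       853.7337     2,561.2012      10,244.8049
  Σ                    876.6994     2,595.3234      10,335.3622
P = 876.6994; D_Mac = 2.96033 yrs; D_mod = 2.79673 yrs; C = 10.52188.
Duration effect: -2.79673 × (+0.0105) = -0.029366
Convexity effect: 0.5 × 10.52188 × (0.0105)² = +0.0005800
ΔP/P ≈ -0.029366 + 0.0005800 = -0.028786 = -2.8786%.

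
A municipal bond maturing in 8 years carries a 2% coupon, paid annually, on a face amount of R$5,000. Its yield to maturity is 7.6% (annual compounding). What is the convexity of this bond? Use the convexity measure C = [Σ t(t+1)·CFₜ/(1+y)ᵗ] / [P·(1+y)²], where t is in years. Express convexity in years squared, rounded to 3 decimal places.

With y = 0.076:
  t   CF        PV=CF/(1+0.076)^t    t·PV        t(t+1)·PV
  1       100.00        92.9368        92.9368         185.8736
  2       100.00        86.3725       172.7450         518.2350
  3       100.00        80.2718       240.8155         963.2620
  4       100.00        74.6021       298.4083       1,492.0415
  5       100.00        69.3328       346.6639       2,079.9835
  6       100.00        64.4357       386.6140       2,706.2983
  7       100.00        59.8845       419.1912       3,353.5295
  8     5,100.00     2,838.3896    22,707.1167     204,364.0505
  Σ                  3,366.2257    24,664.4915     215,663.2739
P = 3,366.2257.
Convexity = Σ t(t+1)·PV / [P·(1+y)²] = 215,663.2739 / (3,366.2257 × 1.157776) = 55.33608.

55.336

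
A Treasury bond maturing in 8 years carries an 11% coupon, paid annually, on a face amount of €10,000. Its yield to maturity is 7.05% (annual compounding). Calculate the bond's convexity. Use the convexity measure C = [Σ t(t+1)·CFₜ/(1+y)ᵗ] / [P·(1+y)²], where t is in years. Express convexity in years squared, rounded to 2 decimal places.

41.75

With y = 0.0705:
  t   CF        PV=CF/(1+0.0705)^t    t·PV        t(t+1)·PV
  1     1,100.00     1,027.5572     1,027.5572       2,055.1144
  2     1,100.00       959.8853     1,919.7706       5,759.3118
  3     1,100.00       896.6701     2,690.0102      10,760.0408
  4     1,100.00       837.6180     3,350.4720      16,752.3599
  5     1,100.00       782.4549     3,912.2746      23,473.6477
  6     1,100.00       730.9247     4,385.5484      30,698.8386
  7     1,100.00       682.7882     4,779.5171      38,236.1372
  8    11,100.00     6,436.2011    51,489.6089     463,406.4797
  Σ                 12,354.0995    73,554.7590     591,141.9301
P = 12,354.0995.
Convexity = Σ t(t+1)·PV / [P·(1+y)²] = 591,141.9301 / (12,354.0995 × 1.145970) = 41.75489.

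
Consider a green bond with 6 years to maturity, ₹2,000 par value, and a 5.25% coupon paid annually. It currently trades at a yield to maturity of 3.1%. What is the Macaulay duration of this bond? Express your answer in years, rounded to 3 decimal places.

5.342 years

Periodic yield y = 0.031. Discount each cash flow and weight by its year:
  t   CF        PV=CF/(1+0.031)^t    t·PV
  1       105.00       101.8429       101.8429
  2       105.00        98.7807       197.5613
  3       105.00        95.8105       287.4316
  4       105.00        92.9297       371.7189
  5       105.00        90.1355       450.6776
  6     2,105.00     1,752.6698    10,516.0189
  Σ                  2,232.1691    11,925.2513
Price P = Σ PV = 2,232.1691.
Macaulay duration = Σ(t·PV) / P = 11,925.2513 / 2,232.1691 = 5.34245 years.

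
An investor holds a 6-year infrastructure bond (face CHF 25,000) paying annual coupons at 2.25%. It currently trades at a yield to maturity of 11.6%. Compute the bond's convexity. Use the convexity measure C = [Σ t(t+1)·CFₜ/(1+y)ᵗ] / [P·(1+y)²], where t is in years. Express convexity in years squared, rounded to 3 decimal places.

30.547

With y = 0.116:
  t   CF        PV=CF/(1+0.116)^t    t·PV        t(t+1)·PV
  1       562.50       504.0323       504.0323       1,008.0645
  2       562.50       451.6418       903.2836       2,709.8508
  3       562.50       404.6970     1,214.0909       4,856.3635
  4       562.50       362.6317     1,450.5267       7,252.6337
  5       562.50       324.9388     1,624.6939       9,748.1636
  6    25,562.50    13,231.7765    79,390.6592     555,734.6145
  Σ                 15,279.7180    85,087.2867     581,309.6907
P = 15,279.7180.
Convexity = Σ t(t+1)·PV / [P·(1+y)²] = 581,309.6907 / (15,279.7180 × 1.245456) = 30.54667.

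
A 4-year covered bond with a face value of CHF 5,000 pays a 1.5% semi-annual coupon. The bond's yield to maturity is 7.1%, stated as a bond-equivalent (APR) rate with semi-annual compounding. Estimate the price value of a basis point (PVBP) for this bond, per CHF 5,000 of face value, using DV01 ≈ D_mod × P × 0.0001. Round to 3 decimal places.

CHF 1.515

Periodic yield y = 0.0355.
  t   CF        PV=CF/(1+0.0355)^t    t·PV
  1        37.50        36.2144        36.2144
  2        37.50        34.9729        69.9457
  3        37.50        33.7739       101.3216
  4        37.50        32.6160       130.4640
  5        37.50        31.4978       157.4892
  6        37.50        30.4180       182.5080
  7        37.50        29.3752       205.6263
  8     5,037.50     3,810.7831    30,486.2650
  Σ                  4,039.6513    31,369.8342
P = 4,039.6513; D_Mac = 7.76548 half-year periods = 3.88274 yrs; D_mod = 3.74963 yrs.
DV01 ≈ 3.74963 × 4,039.6513 × 0.0001 = 1.514719.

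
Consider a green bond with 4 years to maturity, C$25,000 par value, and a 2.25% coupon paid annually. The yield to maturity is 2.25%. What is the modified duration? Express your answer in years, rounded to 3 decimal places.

Periodic yield y = 0.0225. First find Macaulay duration:
  t   CF        PV=CF/(1+0.0225)^t    t·PV
  1       562.50       550.1222       550.1222
  2       562.50       538.0169     1,076.0337
  3       562.50       526.1779     1,578.5336
  4    25,562.50    23,385.6830    93,542.7321
  Σ                 25,000.0000    96,747.4216
P = 25,000.0000; Macaulay duration = 96,747.4216 / 25,000.0000 = 3.86990 years.
Modified duration = D_Mac / (1 + y) = 3.86990 / 1.0225 = 3.78474 years.

3.785 years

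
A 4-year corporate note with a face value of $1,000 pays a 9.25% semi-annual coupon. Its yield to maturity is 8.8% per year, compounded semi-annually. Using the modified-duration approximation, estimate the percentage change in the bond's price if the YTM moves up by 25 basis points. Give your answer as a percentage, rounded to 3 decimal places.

-0.823%

Periodic yield y = 0.044. Modified duration first:
  t   CF        PV=CF/(1+0.044)^t    t·PV
  1        46.25        44.3008        44.3008
  2        46.25        42.4337        84.8674
  3        46.25        40.6453       121.9359
  4        46.25        38.9323       155.7291
  5        46.25        37.2914       186.4572
  6        46.25        35.7198       214.3187
  7        46.25        34.2143       239.5004
  8     1,046.25       741.3640     5,930.9118
  Σ                  1,014.9016     6,978.0213
P = 1,014.9016; D_Mac = 6.87556 half-year periods = 3.43778 yrs; D_mod = 3.43778/(1+0.044) = 3.29289 yrs.
ΔP/P ≈ -D_mod · Δy = -3.29289 × (+0.0025) = -0.008232 = -0.8232%.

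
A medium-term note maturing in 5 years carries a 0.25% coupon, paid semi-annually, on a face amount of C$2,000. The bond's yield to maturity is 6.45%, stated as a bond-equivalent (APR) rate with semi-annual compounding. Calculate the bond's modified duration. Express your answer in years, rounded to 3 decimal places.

Periodic yield y = 0.03225. First find Macaulay duration:
  t   CF        PV=CF/(1+0.03225)^t    t·PV
  1         2.50         2.4219         2.4219
  2         2.50         2.3462         4.6925
  3         2.50         2.2729         6.8188
  4         2.50         2.2019         8.8077
  5         2.50         2.1331        10.6656
  6         2.50         2.0665        12.3989
  7         2.50         2.0019        14.0134
  8         2.50         1.9394        15.5150
  9         2.50         1.8788        16.9090
  10    2,002.50     1,457.8861    14,578.8615
  Σ                  1,477.1488    14,671.1041
P = 1,477.1488; Macaulay duration = 14,671.1041 / 1,477.1488 = 9.93204 half-year periods = 4.96602 years.
Modified duration = D_Mac / (1 + y) = 4.96602 / 1.03225 = 4.81087 years.

4.811 years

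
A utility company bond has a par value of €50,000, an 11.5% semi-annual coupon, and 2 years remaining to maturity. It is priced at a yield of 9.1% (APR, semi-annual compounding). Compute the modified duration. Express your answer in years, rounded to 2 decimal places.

Periodic yield y = 0.0455. First find Macaulay duration:
  t   CF        PV=CF/(1+0.0455)^t    t·PV
  1     2,875.00     2,749.8804     2,749.8804
  2     2,875.00     2,630.2061     5,260.4121
  3     2,875.00     2,515.7399     7,547.2197
  4    52,875.00    44,254.1733   177,016.6930
  Σ                 52,149.9997   192,574.2053
P = 52,149.9997; Macaulay duration = 192,574.2053 / 52,149.9997 = 3.69270 half-year periods = 1.84635 years.
Modified duration = D_Mac / (1 + y) = 1.84635 / 1.0455 = 1.76600 years.

1.77 years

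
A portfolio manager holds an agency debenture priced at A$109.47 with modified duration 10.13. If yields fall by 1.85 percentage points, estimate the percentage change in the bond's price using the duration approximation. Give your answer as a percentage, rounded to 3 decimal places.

+18.741%

Duration approximation: ΔP/P ≈ -D_mod · Δy = -10.13 × (-0.0185) = +0.187405.
As a percentage: +18.7405%.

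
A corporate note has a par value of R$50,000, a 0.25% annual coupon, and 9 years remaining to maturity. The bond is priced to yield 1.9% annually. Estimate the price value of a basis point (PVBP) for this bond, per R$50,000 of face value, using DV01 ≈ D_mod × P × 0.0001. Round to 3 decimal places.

R$37.770

Periodic yield y = 0.019.
  t   CF        PV=CF/(1+0.019)^t    t·PV
  1       125.00       122.6693       122.6693
  2       125.00       120.3820       240.7641
  3       125.00       118.1374       354.4122
  4       125.00       115.9347       463.7386
  5       125.00       113.7730       568.8648
  6       125.00       111.6516       669.9095
  7       125.00       109.5698       766.9883
  8       125.00       107.5268       860.2140
  9    50,125.00    42,314.2580   380,828.3219
  Σ                 43,233.9024   384,875.8828
P = 43,233.9024; D_Mac = 8.90218 yrs; D_mod = 8.73619 yrs.
DV01 ≈ 8.73619 × 43,233.9024 × 0.0001 = 37.769959.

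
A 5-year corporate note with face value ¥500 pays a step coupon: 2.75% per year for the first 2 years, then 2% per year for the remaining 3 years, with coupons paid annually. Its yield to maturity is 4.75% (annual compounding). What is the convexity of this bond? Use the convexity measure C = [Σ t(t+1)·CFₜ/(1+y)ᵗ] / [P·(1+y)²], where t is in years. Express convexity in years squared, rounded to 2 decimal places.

25.49

With y = 0.0475:
  t   CF        PV=CF/(1+0.0475)^t    t·PV        t(t+1)·PV
  1        13.75        13.1265        13.1265          26.2530
  2        13.75        12.5313        25.0625          75.1875
  3        10.00         8.7004        26.1011         104.4045
  4        10.00         8.3058        33.2234         166.1169
  5       510.00       404.3896     2,021.9482      12,131.6891
  Σ                    447.0536     2,119.4617      12,503.6510
P = 447.0536.
Convexity = Σ t(t+1)·PV / [P·(1+y)²] = 12,503.6510 / (447.0536 × 1.097256) = 25.48996.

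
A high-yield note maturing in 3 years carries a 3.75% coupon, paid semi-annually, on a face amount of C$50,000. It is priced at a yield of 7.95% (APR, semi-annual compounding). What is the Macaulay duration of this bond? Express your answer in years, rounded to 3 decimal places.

2.856 years

Periodic yield y = 0.03975. Discount each cash flow and weight by its period:
  t   CF        PV=CF/(1+0.03975)^t    t·PV
  1       937.50       901.6591       901.6591
  2       937.50       867.1883     1,734.3766
  3       937.50       834.0354     2,502.1062
  4       937.50       802.1499     3,208.5998
  5       937.50       771.4835     3,857.4174
  6    50,937.50    40,314.7575   241,888.5450
  Σ                 44,491.2737   254,092.7042
Price P = Σ PV = 44,491.2737.
Macaulay duration = Σ(t·PV) / P = 254,092.7042 / 44,491.2737 = 5.71107 half-year periods.
In years: 5.71107 / 2 = 2.85553 years.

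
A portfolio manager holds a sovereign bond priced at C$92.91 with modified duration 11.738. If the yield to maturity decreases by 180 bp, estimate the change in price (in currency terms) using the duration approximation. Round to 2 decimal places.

Duration approximation: ΔP/P ≈ -D_mod · Δy = -11.738 × (-0.018) = +0.211284.
ΔP ≈ 92.91 × (+0.211284) = +19.63039644.

+C$19.63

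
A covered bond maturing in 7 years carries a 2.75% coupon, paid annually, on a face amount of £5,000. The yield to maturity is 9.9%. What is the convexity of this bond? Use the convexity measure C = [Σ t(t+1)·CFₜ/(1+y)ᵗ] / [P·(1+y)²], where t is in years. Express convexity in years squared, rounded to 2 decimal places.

With y = 0.099:
  t   CF        PV=CF/(1+0.099)^t    t·PV        t(t+1)·PV
  1       137.50       125.1137       125.1137         250.2275
  2       137.50       113.8433       227.6865         683.0595
  3       137.50       103.5880       310.7641       1,243.0565
  4       137.50        94.2566       377.0265       1,885.1327
  5       137.50        85.7658       428.8291       2,572.9746
  6       137.50        78.0399       468.2392       3,277.6746
  7     5,137.50     2,653.1878    18,572.3144     148,578.5155
  Σ                  3,253.7951    20,509.9737     158,490.6409
P = 3,253.7951.
Convexity = Σ t(t+1)·PV / [P·(1+y)²] = 158,490.6409 / (3,253.7951 × 1.207801) = 40.32905.

40.33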